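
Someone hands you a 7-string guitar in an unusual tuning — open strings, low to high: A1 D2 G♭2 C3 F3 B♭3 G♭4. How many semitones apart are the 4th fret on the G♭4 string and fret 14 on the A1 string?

23 semitones

G♭4 at fret 4 → B♭4 (MIDI 70); A1 at fret 14 → B2 (MIDI 47).
70 − 47 = 23, so the two pitches are 23 semitones apart, with B♭4 the higher.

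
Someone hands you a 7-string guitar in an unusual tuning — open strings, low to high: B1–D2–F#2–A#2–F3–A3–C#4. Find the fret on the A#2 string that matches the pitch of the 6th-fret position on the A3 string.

17

A3 at fret 6 is A3 + 6 semitones = D#4.
The open A#2 string is 11 semitones below the open A3, so the same pitch on the A#2 string lies at fret 6 + 11 = 17.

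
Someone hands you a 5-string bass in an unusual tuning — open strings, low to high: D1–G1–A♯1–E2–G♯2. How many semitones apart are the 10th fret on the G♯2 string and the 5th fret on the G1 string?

G♯2 at fret 10 → F♯3 (MIDI 54); G1 at fret 5 → C2 (MIDI 36).
54 − 36 = 18, so the two pitches are 18 semitones apart, with F♯3 the higher.

18 semitones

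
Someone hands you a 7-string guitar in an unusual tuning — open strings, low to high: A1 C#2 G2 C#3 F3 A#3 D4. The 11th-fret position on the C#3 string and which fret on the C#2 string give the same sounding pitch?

23

Fret 11 on C#3 is MIDI 49 + 11 = 60 (C4). On the C#2 string (open MIDI 37), that pitch is 60 − 37 = fret 23.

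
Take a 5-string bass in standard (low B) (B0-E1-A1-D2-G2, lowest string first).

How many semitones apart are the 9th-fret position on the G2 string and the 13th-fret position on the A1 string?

G2 at fret 9 → E3 (MIDI 52); A1 at fret 13 → A#2 (MIDI 46).
52 − 46 = 6, so the two pitches are 6 semitones apart, with E3 the higher.

6 semitones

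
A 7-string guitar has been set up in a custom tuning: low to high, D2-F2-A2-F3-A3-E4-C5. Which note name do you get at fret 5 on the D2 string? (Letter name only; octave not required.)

G

D2 is MIDI 38. Adding 5 gives 43; 43 mod 12 = 7, i.e. G.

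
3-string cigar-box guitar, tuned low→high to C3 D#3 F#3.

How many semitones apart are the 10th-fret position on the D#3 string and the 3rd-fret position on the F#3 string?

4 semitones

D#3 at fret 10 → C#4 (MIDI 61); F#3 at fret 3 → A3 (MIDI 57).
61 − 57 = 4, so the two pitches are 4 semitones apart, with C#4 the higher.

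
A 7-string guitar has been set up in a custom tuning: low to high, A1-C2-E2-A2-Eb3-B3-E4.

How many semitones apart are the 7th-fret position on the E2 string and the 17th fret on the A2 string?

E2 at fret 7 → B2 (MIDI 47); A2 at fret 17 → D4 (MIDI 62).
47 − 62 = -15, so the two pitches are 15 semitones apart, with D4 the higher.

15 semitones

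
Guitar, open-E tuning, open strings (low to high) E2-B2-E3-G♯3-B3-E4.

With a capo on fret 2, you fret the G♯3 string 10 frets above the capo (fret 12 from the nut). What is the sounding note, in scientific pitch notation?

G♯4

The capo raises the open G♯3 by 2 semitones to A♯3; fretting 10 more gives G♯3 + 2 + 10 = G♯3 + 12 semitones = G♯4.
(Also written A♭.)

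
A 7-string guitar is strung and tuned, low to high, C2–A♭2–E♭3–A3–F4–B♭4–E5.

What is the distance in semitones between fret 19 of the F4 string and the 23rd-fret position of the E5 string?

15 semitones

F4 at fret 19 → C6 (MIDI 84); E5 at fret 23 → E♭7 (MIDI 99).
84 − 99 = -15, so the two pitches are 15 semitones apart, with E♭7 the higher.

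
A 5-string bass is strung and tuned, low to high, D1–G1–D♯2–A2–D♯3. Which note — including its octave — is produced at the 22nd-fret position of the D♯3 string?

C♯5

D♯3 is MIDI 51. Adding 22 gives 73, which is C♯5.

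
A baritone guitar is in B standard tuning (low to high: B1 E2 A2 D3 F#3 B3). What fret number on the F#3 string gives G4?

13

G4 is 13 semitones above the open F#3 (F#–G–G#–A–…–F–F#–G), so it sits at fret 13.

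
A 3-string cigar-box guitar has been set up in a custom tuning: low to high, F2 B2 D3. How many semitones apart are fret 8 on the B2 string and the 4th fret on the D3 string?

B2 at fret 8 → G3 (MIDI 55); D3 at fret 4 → Gb3 (MIDI 54).
55 − 54 = 1, so the two pitches are 1 semitone apart, with G3 the higher.

1 semitone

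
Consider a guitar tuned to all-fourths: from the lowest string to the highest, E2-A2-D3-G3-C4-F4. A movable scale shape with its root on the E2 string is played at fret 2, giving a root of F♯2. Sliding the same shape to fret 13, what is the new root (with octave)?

Moving from fret 2 to fret 13 shifts the root by 11 semitones.
F♯2 up 11 semitones is F3.

F3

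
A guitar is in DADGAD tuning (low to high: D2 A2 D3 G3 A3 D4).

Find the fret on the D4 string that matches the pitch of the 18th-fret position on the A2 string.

1

Fret 18 on A2 is MIDI 45 + 18 = 63 (D♯4). On the D4 string (open MIDI 62), that pitch is 63 − 62 = fret 1.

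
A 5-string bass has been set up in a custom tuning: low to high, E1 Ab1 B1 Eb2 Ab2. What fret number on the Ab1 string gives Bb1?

Bb1 is 2 semitones above the open Ab1 (Ab–A–Bb), so it sits at fret 2.

2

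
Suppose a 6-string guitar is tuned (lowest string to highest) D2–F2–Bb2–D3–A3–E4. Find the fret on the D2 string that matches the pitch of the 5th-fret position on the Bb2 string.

13

Bb2 at fret 5 is Bb2 + 5 semitones = Eb3.
The open D2 string is 8 semitones below the open Bb2, so the same pitch on the D2 string lies at fret 5 + 8 = 13.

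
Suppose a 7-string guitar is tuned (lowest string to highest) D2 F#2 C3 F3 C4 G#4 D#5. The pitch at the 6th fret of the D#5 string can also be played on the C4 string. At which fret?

21

D#5 at fret 6 is D#5 + 6 semitones = A5.
The open C4 string is 15 semitones below the open D#5, so the same pitch on the C4 string lies at fret 6 + 15 = 21.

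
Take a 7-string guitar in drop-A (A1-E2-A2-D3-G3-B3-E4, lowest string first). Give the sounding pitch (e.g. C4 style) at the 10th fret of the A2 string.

The open A2 string plus 10 semitones: A–A#–B–C–…–F–F#–G.
The walk passes from B into C once, so the octave number goes from 2 to 3.

G3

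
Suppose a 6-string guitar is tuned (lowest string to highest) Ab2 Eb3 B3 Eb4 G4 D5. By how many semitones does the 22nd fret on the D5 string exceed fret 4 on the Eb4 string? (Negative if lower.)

D5 at fret 22 → C7 (MIDI 96); Eb4 at fret 4 → G4 (MIDI 67).
96 − 67 = 29, so the two pitches are 29 semitones apart.

29 semitones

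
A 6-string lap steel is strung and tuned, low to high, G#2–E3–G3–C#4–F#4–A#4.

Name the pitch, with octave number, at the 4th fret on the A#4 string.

A#4 is MIDI 70. Adding 4 gives 74, which is D5.

D5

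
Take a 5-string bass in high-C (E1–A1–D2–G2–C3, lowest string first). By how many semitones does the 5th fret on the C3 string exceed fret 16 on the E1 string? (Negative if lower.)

C3 at fret 5 → F3 (MIDI 53); E1 at fret 16 → G#2 (MIDI 44).
53 − 44 = 9, so the two pitches are 9 semitones apart.

9 semitones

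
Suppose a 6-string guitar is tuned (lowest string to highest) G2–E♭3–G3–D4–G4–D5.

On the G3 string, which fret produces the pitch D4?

7

D4 is 7 semitones above the open G3 (G–Ab–A–Bb–B–C–Db–D), so it sits at fret 7.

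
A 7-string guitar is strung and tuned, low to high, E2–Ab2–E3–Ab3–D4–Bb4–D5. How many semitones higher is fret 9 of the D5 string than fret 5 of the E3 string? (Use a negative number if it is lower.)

26 semitones

D5 at fret 9 → B5 (MIDI 83); E3 at fret 5 → A3 (MIDI 57).
83 − 57 = 26, so the two pitches are 26 semitones apart.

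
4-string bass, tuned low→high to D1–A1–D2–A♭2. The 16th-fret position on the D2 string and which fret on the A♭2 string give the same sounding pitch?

10

D2 at fret 16 is D2 + 16 semitones = G♭3.
The open A♭2 string is 6 semitones above the open D2, so the same pitch on the A♭2 string lies at fret 16 − 6 = 10.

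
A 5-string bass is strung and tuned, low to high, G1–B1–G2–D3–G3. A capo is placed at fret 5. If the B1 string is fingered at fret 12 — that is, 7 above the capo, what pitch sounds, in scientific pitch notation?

The capo raises the open B1 by 5 semitones to E2; fretting 7 more gives B1 + 5 + 7 = B1 + 12 semitones = B2.

B2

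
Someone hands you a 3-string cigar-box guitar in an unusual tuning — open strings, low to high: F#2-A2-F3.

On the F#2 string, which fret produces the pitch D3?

8

D3 is 8 semitones above the open F#2 (F#–G–G#–A–A#–B–C–C#–D), so it sits at fret 8.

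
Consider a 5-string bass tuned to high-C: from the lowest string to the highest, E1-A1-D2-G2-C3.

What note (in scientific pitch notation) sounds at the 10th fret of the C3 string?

The open C3 string plus 10 semitones: C–C#–D–D#–…–G#–A–A#.
No B→C boundary is crossed, so the octave stays at 3.
(Equivalently spelled Bb3.)

A#3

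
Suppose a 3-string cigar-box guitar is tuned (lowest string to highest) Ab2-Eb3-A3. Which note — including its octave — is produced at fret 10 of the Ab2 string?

Gb3

Each fret is one semitone, so Ab2 + 10 = Gb3.
(Equivalently spelled F#3.)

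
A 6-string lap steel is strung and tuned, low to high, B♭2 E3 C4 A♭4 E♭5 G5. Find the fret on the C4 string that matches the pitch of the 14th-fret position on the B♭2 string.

Fret 14 on B♭2 is MIDI 46 + 14 = 60 (C4). On the C4 string (open MIDI 60), that pitch is 60 − 60 = fret 0.

0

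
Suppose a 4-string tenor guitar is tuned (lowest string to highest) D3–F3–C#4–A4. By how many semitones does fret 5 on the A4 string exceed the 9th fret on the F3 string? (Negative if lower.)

12 semitones

A4 at fret 5 → D5 (MIDI 74); F3 at fret 9 → D4 (MIDI 62).
74 − 62 = 12, so the two pitches are 12 semitones apart.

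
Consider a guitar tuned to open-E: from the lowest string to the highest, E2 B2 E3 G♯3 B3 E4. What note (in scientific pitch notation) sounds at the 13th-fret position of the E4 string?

E4 is MIDI 64. Adding 13 gives 77, which is F5.

F5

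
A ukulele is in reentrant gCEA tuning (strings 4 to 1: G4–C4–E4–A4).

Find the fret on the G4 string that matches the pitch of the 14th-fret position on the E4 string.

E4 at fret 14 is E4 + 14 semitones = F♯5.
The open G4 string is 3 semitones above the open E4, so the same pitch on the G4 string lies at fret 14 − 3 = 11.

11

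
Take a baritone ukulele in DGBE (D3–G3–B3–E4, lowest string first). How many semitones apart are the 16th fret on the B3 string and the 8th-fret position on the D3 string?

B3 at fret 16 → D#5 (MIDI 75); D3 at fret 8 → A#3 (MIDI 58).
75 − 58 = 17, so the two pitches are 17 semitones apart, with D#5 the higher.

17 semitones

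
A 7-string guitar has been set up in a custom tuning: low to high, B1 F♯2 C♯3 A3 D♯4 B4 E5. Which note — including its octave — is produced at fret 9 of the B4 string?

The open B4 string plus 9 semitones: B–C–C#–D–D#–E–F–F#–G–G#.
The walk passes from B into C once, so the octave number goes from 4 to 5.

G♯5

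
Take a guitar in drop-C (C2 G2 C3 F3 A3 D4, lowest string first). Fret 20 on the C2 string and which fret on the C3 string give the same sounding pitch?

C2 at fret 20 is C2 + 20 semitones = G#3.
The open C3 string is 12 semitones above the open C2, so the same pitch on the C3 string lies at fret 20 − 12 = 8.

8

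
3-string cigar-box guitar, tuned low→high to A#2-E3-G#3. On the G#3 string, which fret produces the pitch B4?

15

B4 is 15 semitones above the open G#3 (G#–A–A#–B–…–A–A#–B), so it sits at fret 15.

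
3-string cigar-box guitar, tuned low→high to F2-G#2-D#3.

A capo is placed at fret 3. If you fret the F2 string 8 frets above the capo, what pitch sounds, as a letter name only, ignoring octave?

The capo raises the open F2 by 3 semitones to G#2; fretting 8 more gives F2 + 3 + 8 = F2 + 11 semitones, landing on E.

E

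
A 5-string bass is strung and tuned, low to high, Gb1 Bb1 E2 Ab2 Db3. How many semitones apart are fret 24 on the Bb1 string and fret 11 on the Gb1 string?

Bb1 at fret 24 → Bb3 (MIDI 58); Gb1 at fret 11 → F2 (MIDI 41).
58 − 41 = 17, so the two pitches are 17 semitones apart, with Bb3 the higher.

17 semitones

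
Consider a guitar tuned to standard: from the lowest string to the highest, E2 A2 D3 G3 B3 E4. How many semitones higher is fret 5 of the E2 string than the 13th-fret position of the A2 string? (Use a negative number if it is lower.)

E2 at fret 5 → A2 (MIDI 45); A2 at fret 13 → A♯3 (MIDI 58).
45 − 58 = -13, so the two pitches are 13 semitones apart.

-13 semitones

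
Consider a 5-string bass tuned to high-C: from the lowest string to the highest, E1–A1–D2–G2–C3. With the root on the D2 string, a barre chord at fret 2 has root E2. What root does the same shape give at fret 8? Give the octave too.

A#2

Moving from fret 2 to fret 8 shifts the root by 6 semitones.
E2 up 6 semitones is A#2.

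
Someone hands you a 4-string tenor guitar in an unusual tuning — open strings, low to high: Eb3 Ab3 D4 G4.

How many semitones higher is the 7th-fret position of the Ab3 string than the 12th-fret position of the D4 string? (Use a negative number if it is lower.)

Ab3 at fret 7 → Eb4 (MIDI 63); D4 at fret 12 → D5 (MIDI 74).
63 − 74 = -11, so the two pitches are 11 semitones apart.

-11 semitones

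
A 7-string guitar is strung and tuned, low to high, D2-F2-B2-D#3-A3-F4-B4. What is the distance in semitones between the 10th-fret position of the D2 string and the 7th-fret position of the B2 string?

6 semitones

D2 at fret 10 → C3 (MIDI 48); B2 at fret 7 → F#3 (MIDI 54).
48 − 54 = -6, so the two pitches are 6 semitones apart, with F#3 the higher.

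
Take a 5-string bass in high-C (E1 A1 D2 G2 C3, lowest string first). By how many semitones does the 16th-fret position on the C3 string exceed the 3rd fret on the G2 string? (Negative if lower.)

18 semitones

C3 at fret 16 → E4 (MIDI 64); G2 at fret 3 → A♯2 (MIDI 46).
64 − 46 = 18, so the two pitches are 18 semitones apart.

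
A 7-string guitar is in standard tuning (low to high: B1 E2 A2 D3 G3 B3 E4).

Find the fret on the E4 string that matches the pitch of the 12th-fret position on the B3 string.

B3 at fret 12 is B3 + 12 semitones = B4.
The open E4 string is 5 semitones above the open B3, so the same pitch on the E4 string lies at fret 12 − 5 = 7.

7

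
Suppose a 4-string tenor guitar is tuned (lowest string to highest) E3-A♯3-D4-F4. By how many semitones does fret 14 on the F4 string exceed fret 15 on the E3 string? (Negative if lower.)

F4 at fret 14 → G5 (MIDI 79); E3 at fret 15 → G4 (MIDI 67).
79 − 67 = 12, so the two pitches are 12 semitones apart.

12 semitones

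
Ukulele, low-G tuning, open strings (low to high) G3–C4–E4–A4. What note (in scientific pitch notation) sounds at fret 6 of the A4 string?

D#5

Each fret is one semitone, so A4 + 6 = D#5.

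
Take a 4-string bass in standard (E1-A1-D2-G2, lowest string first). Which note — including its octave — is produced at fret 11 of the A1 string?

The open A1 string plus 11 semitones: A–A#–B–C–…–F#–G–G#.
The walk passes from B into C once, so the octave number goes from 1 to 2.
(Equivalently spelled Ab2.)

G#2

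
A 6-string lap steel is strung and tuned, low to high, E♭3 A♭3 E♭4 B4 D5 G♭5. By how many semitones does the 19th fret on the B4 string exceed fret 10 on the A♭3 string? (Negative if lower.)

B4 at fret 19 → G♭6 (MIDI 90); A♭3 at fret 10 → G♭4 (MIDI 66).
90 − 66 = 24, so the two pitches are 24 semitones apart.

24 semitones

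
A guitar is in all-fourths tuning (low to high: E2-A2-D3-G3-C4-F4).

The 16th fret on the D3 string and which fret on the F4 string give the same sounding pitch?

1

Fret 16 on D3 is MIDI 50 + 16 = 66 (F#4). On the F4 string (open MIDI 65), that pitch is 66 − 65 = fret 1.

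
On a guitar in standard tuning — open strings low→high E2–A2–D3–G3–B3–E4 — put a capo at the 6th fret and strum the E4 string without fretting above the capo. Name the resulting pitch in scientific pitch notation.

A#4

The capo raises the open E4 by 6 semitones to A#4; fretting 0 more gives E4 + 6 + 0 = E4 + 6 semitones = A#4.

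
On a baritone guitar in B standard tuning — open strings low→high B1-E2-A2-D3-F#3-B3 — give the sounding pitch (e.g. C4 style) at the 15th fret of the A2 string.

C4

A2 is MIDI 45. Adding 15 gives 60, which is C4.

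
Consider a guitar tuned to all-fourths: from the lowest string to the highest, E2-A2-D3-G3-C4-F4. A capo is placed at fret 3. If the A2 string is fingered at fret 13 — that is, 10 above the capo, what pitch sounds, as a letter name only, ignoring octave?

A♯

The capo raises the open A2 by 3 semitones to C3; fretting 10 more gives A2 + 3 + 10 = A2 + 13 semitones, landing on A♯.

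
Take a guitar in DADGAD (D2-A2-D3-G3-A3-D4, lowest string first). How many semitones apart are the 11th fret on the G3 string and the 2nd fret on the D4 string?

G3 at fret 11 → F♯4 (MIDI 66); D4 at fret 2 → E4 (MIDI 64).
66 − 64 = 2, so the two pitches are 2 semitones apart, with F♯4 the higher.

2 semitones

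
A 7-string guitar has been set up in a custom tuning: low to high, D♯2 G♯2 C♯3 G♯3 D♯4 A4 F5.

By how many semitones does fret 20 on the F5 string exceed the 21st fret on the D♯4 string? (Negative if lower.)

13 semitones

F5 at fret 20 → C♯7 (MIDI 97); D♯4 at fret 21 → C6 (MIDI 84).
97 − 84 = 13, so the two pitches are 13 semitones apart.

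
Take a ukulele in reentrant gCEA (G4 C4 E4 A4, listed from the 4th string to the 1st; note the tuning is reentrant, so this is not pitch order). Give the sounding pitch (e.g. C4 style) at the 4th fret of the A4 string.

C#5

Each fret is one semitone, so A4 + 4 = C#5.
(Equivalently spelled Db5.)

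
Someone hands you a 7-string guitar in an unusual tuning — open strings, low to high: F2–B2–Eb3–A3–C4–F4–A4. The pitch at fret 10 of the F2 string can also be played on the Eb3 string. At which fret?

0

F2 at fret 10 is F2 + 10 semitones = Eb3.
The open Eb3 string is 10 semitones above the open F2, so the same pitch on the Eb3 string lies at fret 10 − 10 = 0.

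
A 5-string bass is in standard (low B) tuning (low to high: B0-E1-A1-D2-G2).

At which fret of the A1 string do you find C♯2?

4

C♯2 is 4 semitones above the open A1 (A–A#–B–C–C#), so it sits at fret 4.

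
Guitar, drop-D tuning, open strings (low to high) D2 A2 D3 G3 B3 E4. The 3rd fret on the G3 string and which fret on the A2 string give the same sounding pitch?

G3 at fret 3 is G3 + 3 semitones = A♯3.
The open A2 string is 10 semitones below the open G3, so the same pitch on the A2 string lies at fret 3 + 10 = 13.

13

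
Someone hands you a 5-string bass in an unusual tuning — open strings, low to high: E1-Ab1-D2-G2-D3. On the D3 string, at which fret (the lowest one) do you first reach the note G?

From D3, count semitones up the chromatic scale until reaching G: D–Eb–E–F–Gb–G — 5 steps.

5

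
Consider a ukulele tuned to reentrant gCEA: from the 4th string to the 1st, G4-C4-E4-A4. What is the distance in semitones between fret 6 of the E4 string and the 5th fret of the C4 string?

5 semitones

E4 at fret 6 → A#4 (MIDI 70); C4 at fret 5 → F4 (MIDI 65).
70 − 65 = 5, so the two pitches are 5 semitones apart, with A#4 the higher.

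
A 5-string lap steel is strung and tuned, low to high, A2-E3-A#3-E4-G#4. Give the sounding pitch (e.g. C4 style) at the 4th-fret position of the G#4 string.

G#4 is MIDI 68. Adding 4 gives 72, which is C5.

C5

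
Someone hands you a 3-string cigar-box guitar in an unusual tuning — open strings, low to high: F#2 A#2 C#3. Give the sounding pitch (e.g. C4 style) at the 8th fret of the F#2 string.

The open F#2 string plus 8 semitones: F#–G–G#–A–A#–B–C–C#–D.
The walk passes from B into C once, so the octave number goes from 2 to 3.

D3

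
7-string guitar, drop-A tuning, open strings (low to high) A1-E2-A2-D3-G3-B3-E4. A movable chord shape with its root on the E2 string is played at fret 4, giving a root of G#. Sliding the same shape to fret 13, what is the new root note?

F

Moving from fret 4 to fret 13 shifts the root by 9 semitones.
G# up 9 semitones is F.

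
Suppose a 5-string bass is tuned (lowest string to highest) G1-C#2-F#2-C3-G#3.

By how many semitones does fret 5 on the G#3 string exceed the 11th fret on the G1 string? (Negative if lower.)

G#3 at fret 5 → C#4 (MIDI 61); G1 at fret 11 → F#2 (MIDI 42).
61 − 42 = 19, so the two pitches are 19 semitones apart.

19 semitones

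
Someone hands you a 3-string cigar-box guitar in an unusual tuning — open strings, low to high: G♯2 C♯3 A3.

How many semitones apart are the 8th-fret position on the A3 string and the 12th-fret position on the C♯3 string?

A3 at fret 8 → F4 (MIDI 65); C♯3 at fret 12 → C♯4 (MIDI 61).
65 − 61 = 4, so the two pitches are 4 semitones apart, with F4 the higher.

4 semitones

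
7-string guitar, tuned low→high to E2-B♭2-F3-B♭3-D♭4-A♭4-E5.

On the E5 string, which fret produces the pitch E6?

E6 is 12 semitones above the open E5 (E–F–Gb–G–…–D–Eb–E), so it sits at fret 12.

12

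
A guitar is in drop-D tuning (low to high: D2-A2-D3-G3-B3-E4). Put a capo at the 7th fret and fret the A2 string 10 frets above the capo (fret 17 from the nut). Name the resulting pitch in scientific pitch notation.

The capo raises the open A2 by 7 semitones to E3; fretting 10 more gives A2 + 7 + 10 = A2 + 17 semitones = D4.

D4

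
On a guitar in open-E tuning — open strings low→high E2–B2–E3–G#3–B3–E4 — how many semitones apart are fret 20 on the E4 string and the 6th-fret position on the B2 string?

E4 at fret 20 → C6 (MIDI 84); B2 at fret 6 → F3 (MIDI 53).
84 − 53 = 31, so the two pitches are 31 semitones apart, with C6 the higher.

31 semitones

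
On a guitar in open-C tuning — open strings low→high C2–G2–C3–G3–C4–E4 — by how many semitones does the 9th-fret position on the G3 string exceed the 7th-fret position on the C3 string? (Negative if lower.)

G3 at fret 9 → E4 (MIDI 64); C3 at fret 7 → G3 (MIDI 55).
64 − 55 = 9, so the two pitches are 9 semitones apart.

9 semitones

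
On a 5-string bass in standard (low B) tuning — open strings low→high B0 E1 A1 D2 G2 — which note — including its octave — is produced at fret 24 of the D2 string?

Each fret is one semitone, so D2 + 24 = D4.

D4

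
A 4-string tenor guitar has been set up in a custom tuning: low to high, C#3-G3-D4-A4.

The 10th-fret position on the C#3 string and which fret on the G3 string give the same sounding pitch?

C#3 at fret 10 is C#3 + 10 semitones = B3.
The open G3 string is 6 semitones above the open C#3, so the same pitch on the G3 string lies at fret 10 − 6 = 4.

4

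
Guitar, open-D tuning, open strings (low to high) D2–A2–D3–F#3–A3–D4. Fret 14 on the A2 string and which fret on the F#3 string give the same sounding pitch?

5

A2 at fret 14 is A2 + 14 semitones = B3.
The open F#3 string is 9 semitones above the open A2, so the same pitch on the F#3 string lies at fret 14 − 9 = 5.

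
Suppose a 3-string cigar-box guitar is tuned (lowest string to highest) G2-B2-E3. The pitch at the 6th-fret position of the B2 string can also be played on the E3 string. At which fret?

B2 at fret 6 is B2 + 6 semitones = F3.
The open E3 string is 5 semitones above the open B2, so the same pitch on the E3 string lies at fret 6 − 5 = 1.

1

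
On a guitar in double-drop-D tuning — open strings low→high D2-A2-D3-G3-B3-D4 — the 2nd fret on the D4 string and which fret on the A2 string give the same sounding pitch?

Fret 2 on D4 is MIDI 62 + 2 = 64 (E4). On the A2 string (open MIDI 45), that pitch is 64 − 45 = fret 19.

19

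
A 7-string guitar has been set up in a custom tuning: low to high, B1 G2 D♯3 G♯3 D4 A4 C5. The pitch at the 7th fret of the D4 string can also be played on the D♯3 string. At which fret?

Fret 7 on D4 is MIDI 62 + 7 = 69 (A4). On the D♯3 string (open MIDI 51), that pitch is 69 − 51 = fret 18.

18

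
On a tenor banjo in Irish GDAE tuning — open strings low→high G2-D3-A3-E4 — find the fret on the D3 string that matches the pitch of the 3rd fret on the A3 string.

Fret 3 on A3 is MIDI 57 + 3 = 60 (C4). On the D3 string (open MIDI 50), that pitch is 60 − 50 = fret 10.

10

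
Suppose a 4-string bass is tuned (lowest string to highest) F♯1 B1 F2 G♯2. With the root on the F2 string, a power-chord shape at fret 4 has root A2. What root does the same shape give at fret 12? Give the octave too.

F3

Moving from fret 4 to fret 12 shifts the root by 8 semitones.
A2 up 8 semitones is F3.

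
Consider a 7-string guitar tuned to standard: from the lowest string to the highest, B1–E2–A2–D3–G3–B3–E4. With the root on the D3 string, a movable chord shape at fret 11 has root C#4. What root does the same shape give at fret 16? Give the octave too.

F#4

Moving from fret 11 to fret 16 shifts the root by 5 semitones.
C#4 up 5 semitones is F#4.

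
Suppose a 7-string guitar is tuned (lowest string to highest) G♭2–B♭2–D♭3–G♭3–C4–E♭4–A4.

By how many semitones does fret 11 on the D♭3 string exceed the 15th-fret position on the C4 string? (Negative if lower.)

-15 semitones

D♭3 at fret 11 → C4 (MIDI 60); C4 at fret 15 → E♭5 (MIDI 75).
60 − 75 = -15, so the two pitches are 15 semitones apart.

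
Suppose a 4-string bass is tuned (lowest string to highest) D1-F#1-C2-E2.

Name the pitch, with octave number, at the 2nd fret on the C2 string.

C2 is MIDI 36. Adding 2 gives 38, which is D2.

D2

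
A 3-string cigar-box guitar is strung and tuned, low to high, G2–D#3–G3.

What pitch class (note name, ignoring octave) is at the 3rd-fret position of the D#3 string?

F#

Each fret is one semitone, so D#3 + 3 = F#.
(Equivalently spelled Gb.)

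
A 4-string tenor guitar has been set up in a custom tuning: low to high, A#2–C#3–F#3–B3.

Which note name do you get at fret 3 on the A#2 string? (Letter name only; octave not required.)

C#

A#2 is MIDI 46. Adding 3 gives 49; 49 mod 12 = 1, i.e. C#.
(Equivalently spelled Db.)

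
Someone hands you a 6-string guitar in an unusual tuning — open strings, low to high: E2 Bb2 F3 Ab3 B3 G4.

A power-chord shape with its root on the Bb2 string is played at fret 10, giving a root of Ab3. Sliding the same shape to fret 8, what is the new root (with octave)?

Moving from fret 10 to fret 8 shifts the root by -2 semitones.
Ab3 down 2 semitones is Gb3.

Gb3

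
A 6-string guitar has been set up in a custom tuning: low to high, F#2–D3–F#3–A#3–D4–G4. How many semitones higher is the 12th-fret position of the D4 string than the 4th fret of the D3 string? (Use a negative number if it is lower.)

20 semitones

D4 at fret 12 → D5 (MIDI 74); D3 at fret 4 → F#3 (MIDI 54).
74 − 54 = 20, so the two pitches are 20 semitones apart.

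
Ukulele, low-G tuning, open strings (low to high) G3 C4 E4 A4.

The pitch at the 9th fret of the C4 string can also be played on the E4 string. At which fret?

C4 at fret 9 is C4 + 9 semitones = A4.
The open E4 string is 4 semitones above the open C4, so the same pitch on the E4 string lies at fret 9 − 4 = 5.

5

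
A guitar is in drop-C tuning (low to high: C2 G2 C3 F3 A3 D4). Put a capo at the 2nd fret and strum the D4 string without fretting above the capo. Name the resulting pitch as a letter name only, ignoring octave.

The capo raises the open D4 by 2 semitones to E4; fretting 0 more gives D4 + 2 + 0 = D4 + 2 semitones, landing on E.

E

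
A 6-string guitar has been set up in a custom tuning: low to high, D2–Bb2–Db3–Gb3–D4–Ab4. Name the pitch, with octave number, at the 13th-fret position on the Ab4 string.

A5

Each fret is one semitone, so Ab4 + 13 = A5.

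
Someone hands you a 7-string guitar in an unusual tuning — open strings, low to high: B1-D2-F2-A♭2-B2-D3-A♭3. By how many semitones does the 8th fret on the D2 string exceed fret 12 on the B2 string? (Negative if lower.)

-13 semitones

D2 at fret 8 → B♭2 (MIDI 46); B2 at fret 12 → B3 (MIDI 59).
46 − 59 = -13, so the two pitches are 13 semitones apart.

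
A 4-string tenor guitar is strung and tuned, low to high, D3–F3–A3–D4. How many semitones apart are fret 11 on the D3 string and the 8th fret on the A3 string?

D3 at fret 11 → C#4 (MIDI 61); A3 at fret 8 → F4 (MIDI 65).
61 − 65 = -4, so the two pitches are 4 semitones apart, with F4 the higher.

4 semitones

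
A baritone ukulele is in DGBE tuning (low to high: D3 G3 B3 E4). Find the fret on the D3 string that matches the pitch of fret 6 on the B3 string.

15

Fret 6 on B3 is MIDI 59 + 6 = 65 (F4). On the D3 string (open MIDI 50), that pitch is 65 − 50 = fret 15.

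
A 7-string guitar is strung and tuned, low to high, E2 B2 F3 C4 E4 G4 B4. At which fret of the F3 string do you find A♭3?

3

A♭3 is 3 semitones above the open F3 (F–Gb–G–Ab), so it sits at fret 3.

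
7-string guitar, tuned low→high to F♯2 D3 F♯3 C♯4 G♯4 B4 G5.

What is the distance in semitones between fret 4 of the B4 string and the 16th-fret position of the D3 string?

9 semitones

B4 at fret 4 → D♯5 (MIDI 75); D3 at fret 16 → F♯4 (MIDI 66).
75 − 66 = 9, so the two pitches are 9 semitones apart, with D♯5 the higher.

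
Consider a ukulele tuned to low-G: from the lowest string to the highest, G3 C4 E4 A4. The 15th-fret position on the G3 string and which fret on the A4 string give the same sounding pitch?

1

Fret 15 on G3 is MIDI 55 + 15 = 70 (A♯4). On the A4 string (open MIDI 69), that pitch is 70 − 69 = fret 1.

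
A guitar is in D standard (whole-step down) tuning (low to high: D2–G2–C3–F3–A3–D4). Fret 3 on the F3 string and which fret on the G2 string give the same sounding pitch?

13

Fret 3 on F3 is MIDI 53 + 3 = 56 (G#3). On the G2 string (open MIDI 43), that pitch is 56 − 43 = fret 13.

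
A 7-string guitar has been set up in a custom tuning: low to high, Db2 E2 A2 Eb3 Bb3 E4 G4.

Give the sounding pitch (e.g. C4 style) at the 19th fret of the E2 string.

B3

The open E2 string plus 19 semitones: E–F–Gb–G–…–A–Bb–B.
The walk passes from B into C once, so the octave number goes from 2 to 3.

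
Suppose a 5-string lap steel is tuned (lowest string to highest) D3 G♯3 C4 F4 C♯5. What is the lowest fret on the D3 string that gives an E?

2

From D3, count semitones up the chromatic scale until reaching E: D–D#–E — 2 steps.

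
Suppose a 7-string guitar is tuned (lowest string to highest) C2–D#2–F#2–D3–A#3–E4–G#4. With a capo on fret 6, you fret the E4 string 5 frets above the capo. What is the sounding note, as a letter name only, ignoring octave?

The capo raises the open E4 by 6 semitones to A#4; fretting 5 more gives E4 + 6 + 5 = E4 + 11 semitones, landing on D#.

D#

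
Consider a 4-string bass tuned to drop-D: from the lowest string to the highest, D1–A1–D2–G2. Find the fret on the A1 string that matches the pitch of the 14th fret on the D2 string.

19

Fret 14 on D2 is MIDI 38 + 14 = 52 (E3). On the A1 string (open MIDI 33), that pitch is 52 − 33 = fret 19.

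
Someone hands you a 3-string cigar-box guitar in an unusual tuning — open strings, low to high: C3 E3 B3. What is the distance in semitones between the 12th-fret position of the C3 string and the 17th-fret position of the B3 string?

16 semitones

C3 at fret 12 → C4 (MIDI 60); B3 at fret 17 → E5 (MIDI 76).
60 − 76 = -16, so the two pitches are 16 semitones apart, with E5 the higher.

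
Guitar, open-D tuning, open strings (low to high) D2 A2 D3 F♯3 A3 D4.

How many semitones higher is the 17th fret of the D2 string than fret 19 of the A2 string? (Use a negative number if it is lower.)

D2 at fret 17 → G3 (MIDI 55); A2 at fret 19 → E4 (MIDI 64).
55 − 64 = -9, so the two pitches are 9 semitones apart.

-9 semitones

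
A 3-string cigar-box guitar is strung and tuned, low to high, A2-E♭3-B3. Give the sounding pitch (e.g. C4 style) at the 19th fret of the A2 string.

E4

Each fret is one semitone, so A2 + 19 = E4.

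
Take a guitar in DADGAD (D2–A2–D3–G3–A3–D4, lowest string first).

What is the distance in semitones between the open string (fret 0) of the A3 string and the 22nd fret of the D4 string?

27 semitones

A3 at fret 0 → A3 (MIDI 57); D4 at fret 22 → C6 (MIDI 84).
57 − 84 = -27, so the two pitches are 27 semitones apart, with C6 the higher.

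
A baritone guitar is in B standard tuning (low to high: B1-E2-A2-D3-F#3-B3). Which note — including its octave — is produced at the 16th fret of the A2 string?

C#4

A2 is MIDI 45. Adding 16 gives 61, which is C#4.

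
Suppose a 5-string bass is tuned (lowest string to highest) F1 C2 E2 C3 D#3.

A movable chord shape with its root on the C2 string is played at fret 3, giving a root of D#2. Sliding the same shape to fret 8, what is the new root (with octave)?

Moving from fret 3 to fret 8 shifts the root by 5 semitones.
D#2 up 5 semitones is G#2.

G#2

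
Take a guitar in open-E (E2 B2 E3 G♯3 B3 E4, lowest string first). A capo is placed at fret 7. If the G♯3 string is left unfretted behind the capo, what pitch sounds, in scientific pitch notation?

D♯4

The capo raises the open G♯3 by 7 semitones to D♯4; fretting 0 more gives G♯3 + 7 + 0 = G♯3 + 7 semitones = D♯4.
(Also written E♭.)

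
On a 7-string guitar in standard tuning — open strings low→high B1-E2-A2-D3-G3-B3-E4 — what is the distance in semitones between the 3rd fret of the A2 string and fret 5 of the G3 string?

12 semitones

A2 at fret 3 → C3 (MIDI 48); G3 at fret 5 → C4 (MIDI 60).
48 − 60 = -12, so the two pitches are 12 semitones apart, with C4 the higher.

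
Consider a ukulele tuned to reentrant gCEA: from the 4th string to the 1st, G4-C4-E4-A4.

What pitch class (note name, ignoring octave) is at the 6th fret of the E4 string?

The open E4 string plus 6 semitones: E–F–F#–G–G#–A–A#.
(Equivalently spelled Bb.)

A#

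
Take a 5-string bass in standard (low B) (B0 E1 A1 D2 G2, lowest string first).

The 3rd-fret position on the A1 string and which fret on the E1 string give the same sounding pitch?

8

A1 at fret 3 is A1 + 3 semitones = C2.
The open E1 string is 5 semitones below the open A1, so the same pitch on the E1 string lies at fret 3 + 5 = 8.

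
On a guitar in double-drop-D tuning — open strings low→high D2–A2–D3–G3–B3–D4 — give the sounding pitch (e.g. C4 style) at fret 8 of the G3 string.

D#4

The open G3 string plus 8 semitones: G–G#–A–A#–B–C–C#–D–D#.
The walk passes from B into C once, so the octave number goes from 3 to 4.
(Equivalently spelled Eb4.)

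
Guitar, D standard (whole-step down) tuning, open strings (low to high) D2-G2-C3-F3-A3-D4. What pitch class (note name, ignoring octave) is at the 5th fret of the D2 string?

Each fret is one semitone, so D2 + 5 = G.

G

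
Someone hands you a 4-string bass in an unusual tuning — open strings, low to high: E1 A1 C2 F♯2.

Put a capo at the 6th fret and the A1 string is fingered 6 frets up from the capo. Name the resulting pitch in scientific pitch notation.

A2

The capo raises the open A1 by 6 semitones to D♯2; fretting 6 more gives A1 + 6 + 6 = A1 + 12 semitones = A2.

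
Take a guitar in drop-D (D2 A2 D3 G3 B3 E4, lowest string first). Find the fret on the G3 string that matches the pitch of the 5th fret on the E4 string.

E4 at fret 5 is E4 + 5 semitones = A4.
The open G3 string is 9 semitones below the open E4, so the same pitch on the G3 string lies at fret 5 + 9 = 14.

14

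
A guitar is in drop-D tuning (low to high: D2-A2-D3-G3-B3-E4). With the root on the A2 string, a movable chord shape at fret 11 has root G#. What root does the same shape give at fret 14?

Moving from fret 11 to fret 14 shifts the root by 3 semitones.
G# up 3 semitones is B.

B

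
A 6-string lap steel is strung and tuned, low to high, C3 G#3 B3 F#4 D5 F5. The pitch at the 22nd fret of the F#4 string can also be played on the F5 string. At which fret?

Fret 22 on F#4 is MIDI 66 + 22 = 88 (E6). On the F5 string (open MIDI 77), that pitch is 88 − 77 = fret 11.

11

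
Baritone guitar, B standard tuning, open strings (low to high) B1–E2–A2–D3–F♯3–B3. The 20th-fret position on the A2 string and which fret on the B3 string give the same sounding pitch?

6

Fret 20 on A2 is MIDI 45 + 20 = 65 (F4). On the B3 string (open MIDI 59), that pitch is 65 − 59 = fret 6.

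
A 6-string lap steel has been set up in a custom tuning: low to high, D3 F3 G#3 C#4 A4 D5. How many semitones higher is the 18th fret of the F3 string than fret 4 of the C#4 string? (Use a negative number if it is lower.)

F3 at fret 18 → B4 (MIDI 71); C#4 at fret 4 → F4 (MIDI 65).
71 − 65 = 6, so the two pitches are 6 semitones apart.

6 semitones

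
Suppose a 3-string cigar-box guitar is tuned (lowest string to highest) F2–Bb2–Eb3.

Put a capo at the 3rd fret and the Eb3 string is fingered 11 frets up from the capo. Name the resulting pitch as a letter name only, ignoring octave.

The capo raises the open Eb3 by 3 semitones to Gb3; fretting 11 more gives Eb3 + 3 + 11 = Eb3 + 14 semitones, landing on F.

F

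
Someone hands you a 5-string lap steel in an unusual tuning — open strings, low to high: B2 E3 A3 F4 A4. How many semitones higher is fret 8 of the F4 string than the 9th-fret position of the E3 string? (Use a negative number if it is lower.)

12 semitones

F4 at fret 8 → C#5 (MIDI 73); E3 at fret 9 → C#4 (MIDI 61).
73 − 61 = 12, so the two pitches are 12 semitones apart.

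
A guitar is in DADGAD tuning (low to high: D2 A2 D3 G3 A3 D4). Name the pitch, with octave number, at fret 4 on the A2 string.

Each fret is one semitone, so A2 + 4 = C#3.

C#3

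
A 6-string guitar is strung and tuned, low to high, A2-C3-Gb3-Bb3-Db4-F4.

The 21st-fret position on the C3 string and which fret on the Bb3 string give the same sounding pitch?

Fret 21 on C3 is MIDI 48 + 21 = 69 (A4). On the Bb3 string (open MIDI 58), that pitch is 69 − 58 = fret 11.

11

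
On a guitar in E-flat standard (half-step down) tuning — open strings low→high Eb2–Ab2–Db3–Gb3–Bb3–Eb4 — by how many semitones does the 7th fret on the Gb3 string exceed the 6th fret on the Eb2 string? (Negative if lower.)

16 semitones

Gb3 at fret 7 → Db4 (MIDI 61); Eb2 at fret 6 → A2 (MIDI 45).
61 − 45 = 16, so the two pitches are 16 semitones apart.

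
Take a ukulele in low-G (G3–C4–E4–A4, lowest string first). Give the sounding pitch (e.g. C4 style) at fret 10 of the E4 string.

Each fret is one semitone, so E4 + 10 = D5.

D5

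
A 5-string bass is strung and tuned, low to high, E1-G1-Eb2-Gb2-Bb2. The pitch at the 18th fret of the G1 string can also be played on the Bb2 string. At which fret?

Fret 18 on G1 is MIDI 31 + 18 = 49 (Db3). On the Bb2 string (open MIDI 46), that pitch is 49 − 46 = fret 3.

3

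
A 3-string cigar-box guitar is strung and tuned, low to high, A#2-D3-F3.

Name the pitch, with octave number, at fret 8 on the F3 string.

Each fret is one semitone, so F3 + 8 = C#4.

C#4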